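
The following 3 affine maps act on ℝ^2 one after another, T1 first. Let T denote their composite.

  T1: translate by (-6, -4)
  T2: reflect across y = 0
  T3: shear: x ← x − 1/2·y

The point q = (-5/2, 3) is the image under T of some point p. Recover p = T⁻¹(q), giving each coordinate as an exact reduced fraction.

p = (5, 1)

T1 = [1 0 -6; 0 1 -4; 0 0 1]
T2·T1 = [1 0 -6; 0 -1 4; 0 0 1]
T3·…·T1 = [1 1/2 -8; 0 -1 4; 0 0 1]
det M = -1; M⁻¹ = [1 1/2 6; 0 -1 4; 0 0 1]
M⁻¹ · (-5/2, 3)ᵀ = (5, 1)ᵀ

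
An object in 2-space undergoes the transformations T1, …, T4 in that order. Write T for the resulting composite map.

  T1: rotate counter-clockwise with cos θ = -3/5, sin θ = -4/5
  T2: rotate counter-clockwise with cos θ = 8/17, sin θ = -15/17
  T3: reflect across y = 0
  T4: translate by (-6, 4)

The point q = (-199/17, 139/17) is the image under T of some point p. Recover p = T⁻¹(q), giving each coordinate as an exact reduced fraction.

p = (5, 5)

T1 = [-3/5 4/5 0; -4/5 -3/5 0; 0 0 1]
T2·T1 = [-84/85 -13/85 0; 13/85 -84/85 0; 0 0 1]
T3·…·T1 = [-84/85 -13/85 0; -13/85 84/85 0; 0 0 1]
T4·…·T1 = [-84/85 -13/85 -6; -13/85 84/85 4; 0 0 1]
det M = -1; M⁻¹ = [-84/85 -13/85 -452/85; -13/85 84/85 -414/85; 0 0 1]
M⁻¹ · (-199/17, 139/17)ᵀ = (5, 5)ᵀ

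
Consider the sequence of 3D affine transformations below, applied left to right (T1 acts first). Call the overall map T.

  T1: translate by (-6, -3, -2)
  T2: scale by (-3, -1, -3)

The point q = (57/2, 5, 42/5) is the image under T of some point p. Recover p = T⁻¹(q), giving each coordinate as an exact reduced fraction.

T1 = [1 0 0 -6; 0 1 0 -3; 0 0 1 -2; 0 0 0 1]
T2·T1 = [-3 0 0 18; 0 -1 0 3; 0 0 -3 6; 0 0 0 1]
det M = -9; M⁻¹ = [-1/3 0 0 6; 0 -1 0 3; 0 0 -1/3 2; 0 0 0 1]
M⁻¹ · (57/2, 5, 42/5)ᵀ = (-7/2, -2, -4/5)ᵀ

p = (-7/2, -2, -4/5)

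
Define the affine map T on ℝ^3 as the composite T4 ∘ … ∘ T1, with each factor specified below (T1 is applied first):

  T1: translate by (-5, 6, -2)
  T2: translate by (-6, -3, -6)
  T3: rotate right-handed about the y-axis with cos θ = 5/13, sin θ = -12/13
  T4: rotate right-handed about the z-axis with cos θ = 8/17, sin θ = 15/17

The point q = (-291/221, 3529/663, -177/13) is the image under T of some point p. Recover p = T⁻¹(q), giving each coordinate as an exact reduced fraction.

T1 = [1 0 0 -5; 0 1 0 6; 0 0 1 -2; 0 0 0 1]
T2·T1 = [1 0 0 -11; 0 1 0 3; 0 0 1 -8; 0 0 0 1]
T3·…·T1 = [5/13 0 -12/13 41/13; 0 1 0 3; 12/13 0 5/13 -172/13; 0 0 0 1]
T4·…·T1 = [40/221 -15/17 -96/221 -257/221; 75/221 8/17 -180/221 927/221; 12/13 0 5/13 -172/13; 0 0 0 1]
det M = 1; M⁻¹ = [40/221 75/221 12/13 11; -15/17 8/17 0 -3; -96/221 -180/221 5/13 8; 0 0 0 1]
M⁻¹ · (-291/221, 3529/663, -177/13)ᵀ = (0, 2/3, -1)ᵀ

p = (0, 2/3, -1)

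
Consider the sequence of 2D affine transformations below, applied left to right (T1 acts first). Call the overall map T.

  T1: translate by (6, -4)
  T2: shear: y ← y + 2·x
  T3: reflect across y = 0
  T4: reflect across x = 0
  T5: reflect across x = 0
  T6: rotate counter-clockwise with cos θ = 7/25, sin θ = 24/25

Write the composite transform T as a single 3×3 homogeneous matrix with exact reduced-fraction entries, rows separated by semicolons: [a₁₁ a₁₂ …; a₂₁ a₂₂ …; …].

T1 = [1 0 6; 0 1 -4; 0 0 1]
T2·T1 = [1 0 6; 2 1 8; 0 0 1]
T3·…·T1 = [1 0 6; -2 -1 -8; 0 0 1]
T4·…·T1 = [-1 0 -6; -2 -1 -8; 0 0 1]
T5·…·T1 = [1 0 6; -2 -1 -8; 0 0 1]
T6·…·T1 = [11/5 24/25 234/25; 2/5 -7/25 88/25; 0 0 1]

T = [11/5 24/25 234/25; 2/5 -7/25 88/25; 0 0 1]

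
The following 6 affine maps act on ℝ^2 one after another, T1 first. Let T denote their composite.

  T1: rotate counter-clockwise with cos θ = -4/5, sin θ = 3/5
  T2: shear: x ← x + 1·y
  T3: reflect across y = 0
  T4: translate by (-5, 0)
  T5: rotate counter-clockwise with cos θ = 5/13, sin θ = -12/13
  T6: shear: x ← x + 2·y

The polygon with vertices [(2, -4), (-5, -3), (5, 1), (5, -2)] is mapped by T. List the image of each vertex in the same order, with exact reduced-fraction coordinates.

T1 rotate counter-clockwise with cos θ = -4/5, sin θ = 3/5: (2, -4) → (4/5, 22/5); (-5, -3) → (29/5, -3/5); (5, 1) → (-23/5, 11/5); (5, -2) → (-14/5, 23/5)
T2 shear: x ← x + 1·y: (4/5, 22/5) → (26/5, 22/5); (29/5, -3/5) → (26/5, -3/5); (-23/5, 11/5) → (-12/5, 11/5); (-14/5, 23/5) → (9/5, 23/5)
T3 reflect across y = 0: (26/5, 22/5) → (26/5, -22/5); (26/5, -3/5) → (26/5, 3/5); (-12/5, 11/5) → (-12/5, -11/5); (9/5, 23/5) → (9/5, -23/5)
T4 translate by (-5, 0): (26/5, -22/5) → (1/5, -22/5); (26/5, 3/5) → (1/5, 3/5); (-12/5, -11/5) → (-37/5, -11/5); (9/5, -23/5) → (-16/5, -23/5)
T5 rotate counter-clockwise with cos θ = 5/13, sin θ = -12/13: (1/5, -22/5) → (-259/65, -122/65); (1/5, 3/5) → (41/65, 3/65); (-37/5, -11/5) → (-317/65, 389/65); (-16/5, -23/5) → (-356/65, 77/65)
T6 shear: x ← x + 2·y: (-259/65, -122/65) → (-503/65, -122/65); (41/65, 3/65) → (47/65, 3/65); (-317/65, 389/65) → (461/65, 389/65); (-356/65, 77/65) → (-202/65, 77/65)

image vertices: (-503/65, -122/65), (47/65, 3/65), (461/65, 389/65), (-202/65, 77/65)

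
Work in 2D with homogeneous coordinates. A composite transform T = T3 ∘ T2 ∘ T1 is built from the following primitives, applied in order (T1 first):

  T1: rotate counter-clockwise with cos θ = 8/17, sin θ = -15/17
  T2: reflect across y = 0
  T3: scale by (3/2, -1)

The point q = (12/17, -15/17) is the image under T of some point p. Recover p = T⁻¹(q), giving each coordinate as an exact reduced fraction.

T1 = [8/17 15/17 0; -15/17 8/17 0; 0 0 1]
T2·T1 = [8/17 15/17 0; 15/17 -8/17 0; 0 0 1]
T3·…·T1 = [12/17 45/34 0; -15/17 8/17 0; 0 0 1]
det M = 3/2; M⁻¹ = [16/51 -15/17 0; 10/17 8/17 0; 0 0 1]
M⁻¹ · (12/17, -15/17)ᵀ = (1, 0)ᵀ

p = (1, 0)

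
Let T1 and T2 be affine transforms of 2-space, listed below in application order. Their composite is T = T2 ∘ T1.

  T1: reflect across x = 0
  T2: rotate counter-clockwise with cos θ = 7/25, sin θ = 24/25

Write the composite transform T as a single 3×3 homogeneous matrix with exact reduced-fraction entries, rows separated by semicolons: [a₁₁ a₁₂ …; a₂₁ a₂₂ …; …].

T1 = [-1 0 0; 0 1 0; 0 0 1]
T2·T1 = [-7/25 -24/25 0; -24/25 7/25 0; 0 0 1]

T = [-7/25 -24/25 0; -24/25 7/25 0; 0 0 1]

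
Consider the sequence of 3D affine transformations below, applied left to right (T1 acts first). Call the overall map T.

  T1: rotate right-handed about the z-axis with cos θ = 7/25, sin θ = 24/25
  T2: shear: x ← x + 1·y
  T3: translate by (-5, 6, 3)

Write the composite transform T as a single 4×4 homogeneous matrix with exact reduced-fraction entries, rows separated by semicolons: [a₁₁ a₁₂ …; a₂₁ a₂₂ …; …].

T = [31/25 -17/25 0 -5; 24/25 7/25 0 6; 0 0 1 3; 0 0 0 1]

T1 = [7/25 -24/25 0 0; 24/25 7/25 0 0; 0 0 1 0; 0 0 0 1]
T2·T1 = [31/25 -17/25 0 0; 24/25 7/25 0 0; 0 0 1 0; 0 0 0 1]
T3·…·T1 = [31/25 -17/25 0 -5; 24/25 7/25 0 6; 0 0 1 3; 0 0 0 1]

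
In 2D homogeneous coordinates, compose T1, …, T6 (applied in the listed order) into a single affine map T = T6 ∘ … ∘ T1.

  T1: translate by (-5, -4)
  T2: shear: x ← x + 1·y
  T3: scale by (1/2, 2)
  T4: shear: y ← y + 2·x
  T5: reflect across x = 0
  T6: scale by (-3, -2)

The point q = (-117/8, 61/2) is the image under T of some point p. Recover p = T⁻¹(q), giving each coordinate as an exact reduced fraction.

p = (-2, 5/4)

T1 = [1 0 -5; 0 1 -4; 0 0 1]
T2·T1 = [1 1 -9; 0 1 -4; 0 0 1]
T3·…·T1 = [1/2 1/2 -9/2; 0 2 -8; 0 0 1]
T4·…·T1 = [1/2 1/2 -9/2; 1 3 -17; 0 0 1]
T5·…·T1 = [-1/2 -1/2 9/2; 1 3 -17; 0 0 1]
T6·…·T1 = [3/2 3/2 -27/2; -2 -6 34; 0 0 1]
det M = -6; M⁻¹ = [1 1/4 5; -1/3 -1/4 4; 0 0 1]
M⁻¹ · (-117/8, 61/2)ᵀ = (-2, 5/4)ᵀ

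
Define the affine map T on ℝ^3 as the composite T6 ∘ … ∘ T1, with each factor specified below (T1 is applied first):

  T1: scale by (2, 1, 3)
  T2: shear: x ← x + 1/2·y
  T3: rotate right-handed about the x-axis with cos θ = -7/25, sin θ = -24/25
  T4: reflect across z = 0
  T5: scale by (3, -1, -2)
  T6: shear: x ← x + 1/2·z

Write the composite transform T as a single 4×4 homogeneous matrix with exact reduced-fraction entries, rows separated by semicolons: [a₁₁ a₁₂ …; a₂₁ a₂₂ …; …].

T1 = [2 0 0 0; 0 1 0 0; 0 0 3 0; 0 0 0 1]
T2·T1 = [2 1/2 0 0; 0 1 0 0; 0 0 3 0; 0 0 0 1]
T3·…·T1 = [2 1/2 0 0; 0 -7/25 72/25 0; 0 -24/25 -21/25 0; 0 0 0 1]
T4·…·T1 = [2 1/2 0 0; 0 -7/25 72/25 0; 0 24/25 21/25 0; 0 0 0 1]
T5·…·T1 = [6 3/2 0 0; 0 7/25 -72/25 0; 0 -48/25 -42/25 0; 0 0 0 1]
T6·…·T1 = [6 27/50 -21/25 0; 0 7/25 -72/25 0; 0 -48/25 -42/25 0; 0 0 0 1]

T = [6 27/50 -21/25 0; 0 7/25 -72/25 0; 0 -48/25 -42/25 0; 0 0 0 1]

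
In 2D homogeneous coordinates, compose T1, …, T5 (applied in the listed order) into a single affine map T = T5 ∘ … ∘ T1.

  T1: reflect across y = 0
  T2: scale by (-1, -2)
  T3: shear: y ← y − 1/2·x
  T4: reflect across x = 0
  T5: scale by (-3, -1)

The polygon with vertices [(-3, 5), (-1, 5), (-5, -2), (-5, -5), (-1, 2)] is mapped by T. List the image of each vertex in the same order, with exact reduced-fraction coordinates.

T1 reflect across y = 0: (-3, 5) → (-3, -5); (-1, 5) → (-1, -5); (-5, -2) → (-5, 2); (-5, -5) → (-5, 5); (-1, 2) → (-1, -2)
T2 scale by (-1, -2): (-3, -5) → (3, 10); (-1, -5) → (1, 10); (-5, 2) → (5, -4); (-5, 5) → (5, -10); (-1, -2) → (1, 4)
T3 shear: y ← y − 1/2·x: (3, 10) → (3, 17/2); (1, 10) → (1, 19/2); (5, -4) → (5, -13/2); (5, -10) → (5, -25/2); (1, 4) → (1, 7/2)
T4 reflect across x = 0: (3, 17/2) → (-3, 17/2); (1, 19/2) → (-1, 19/2); (5, -13/2) → (-5, -13/2); (5, -25/2) → (-5, -25/2); (1, 7/2) → (-1, 7/2)
T5 scale by (-3, -1): (-3, 17/2) → (9, -17/2); (-1, 19/2) → (3, -19/2); (-5, -13/2) → (15, 13/2); (-5, -25/2) → (15, 25/2); (-1, 7/2) → (3, -7/2)

image vertices: (9, -17/2), (3, -19/2), (15, 13/2), (15, 25/2), (3, -7/2)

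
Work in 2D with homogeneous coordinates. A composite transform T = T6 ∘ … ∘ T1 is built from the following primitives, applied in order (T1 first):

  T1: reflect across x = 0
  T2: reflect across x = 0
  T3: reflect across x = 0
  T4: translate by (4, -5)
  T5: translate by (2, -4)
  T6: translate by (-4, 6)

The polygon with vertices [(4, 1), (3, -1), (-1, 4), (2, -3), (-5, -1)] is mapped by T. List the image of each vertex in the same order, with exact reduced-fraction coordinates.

T1 reflect across x = 0: (4, 1) → (-4, 1); (3, -1) → (-3, -1); (-1, 4) → (1, 4); (2, -3) → (-2, -3); (-5, -1) → (5, -1)
T2 reflect across x = 0: (-4, 1) → (4, 1); (-3, -1) → (3, -1); (1, 4) → (-1, 4); (-2, -3) → (2, -3); (5, -1) → (-5, -1)
T3 reflect across x = 0: (4, 1) → (-4, 1); (3, -1) → (-3, -1); (-1, 4) → (1, 4); (2, -3) → (-2, -3); (-5, -1) → (5, -1)
T4 translate by (4, -5): (-4, 1) → (0, -4); (-3, -1) → (1, -6); (1, 4) → (5, -1); (-2, -3) → (2, -8); (5, -1) → (9, -6)
T5 translate by (2, -4): (0, -4) → (2, -8); (1, -6) → (3, -10); (5, -1) → (7, -5); (2, -8) → (4, -12); (9, -6) → (11, -10)
T6 translate by (-4, 6): (2, -8) → (-2, -2); (3, -10) → (-1, -4); (7, -5) → (3, 1); (4, -12) → (0, -6); (11, -10) → (7, -4)

image vertices: (-2, -2), (-1, -4), (3, 1), (0, -6), (7, -4)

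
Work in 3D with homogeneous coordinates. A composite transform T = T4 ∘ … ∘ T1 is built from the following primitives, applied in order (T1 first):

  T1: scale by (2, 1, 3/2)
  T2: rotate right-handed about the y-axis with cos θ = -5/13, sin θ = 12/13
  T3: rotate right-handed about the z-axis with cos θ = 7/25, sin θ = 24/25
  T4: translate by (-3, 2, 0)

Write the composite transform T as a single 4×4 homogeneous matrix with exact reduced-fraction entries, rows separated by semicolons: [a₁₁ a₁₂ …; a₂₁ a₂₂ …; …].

T1 = [2 0 0 0; 0 1 0 0; 0 0 3/2 0; 0 0 0 1]
T2·T1 = [-10/13 0 18/13 0; 0 1 0 0; -24/13 0 -15/26 0; 0 0 0 1]
T3·…·T1 = [-14/65 -24/25 126/325 0; -48/65 7/25 432/325 0; -24/13 0 -15/26 0; 0 0 0 1]
T4·…·T1 = [-14/65 -24/25 126/325 -3; -48/65 7/25 432/325 2; -24/13 0 -15/26 0; 0 0 0 1]

T = [-14/65 -24/25 126/325 -3; -48/65 7/25 432/325 2; -24/13 0 -15/26 0; 0 0 0 1]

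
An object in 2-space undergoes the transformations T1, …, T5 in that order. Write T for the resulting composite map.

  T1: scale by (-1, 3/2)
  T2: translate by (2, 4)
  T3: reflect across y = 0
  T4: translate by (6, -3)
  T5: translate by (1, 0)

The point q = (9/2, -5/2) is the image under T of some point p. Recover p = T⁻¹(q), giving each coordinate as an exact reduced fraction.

T1 = [-1 0 0; 0 3/2 0; 0 0 1]
T2·T1 = [-1 0 2; 0 3/2 4; 0 0 1]
T3·…·T1 = [-1 0 2; 0 -3/2 -4; 0 0 1]
T4·…·T1 = [-1 0 8; 0 -3/2 -7; 0 0 1]
T5·…·T1 = [-1 0 9; 0 -3/2 -7; 0 0 1]
det M = 3/2; M⁻¹ = [-1 0 9; 0 -2/3 -14/3; 0 0 1]
M⁻¹ · (9/2, -5/2)ᵀ = (9/2, -3)ᵀ

p = (9/2, -3)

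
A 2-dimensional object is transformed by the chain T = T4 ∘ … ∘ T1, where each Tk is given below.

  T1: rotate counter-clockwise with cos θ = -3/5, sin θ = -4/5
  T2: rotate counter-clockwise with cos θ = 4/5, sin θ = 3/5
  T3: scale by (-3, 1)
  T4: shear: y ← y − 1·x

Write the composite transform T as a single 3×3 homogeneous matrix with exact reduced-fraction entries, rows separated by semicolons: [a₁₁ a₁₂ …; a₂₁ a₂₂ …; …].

T1 = [-3/5 4/5 0; -4/5 -3/5 0; 0 0 1]
T2·T1 = [0 1 0; -1 0 0; 0 0 1]
T3·…·T1 = [0 -3 0; -1 0 0; 0 0 1]
T4·…·T1 = [0 -3 0; -1 3 0; 0 0 1]

T = [0 -3 0; -1 3 0; 0 0 1]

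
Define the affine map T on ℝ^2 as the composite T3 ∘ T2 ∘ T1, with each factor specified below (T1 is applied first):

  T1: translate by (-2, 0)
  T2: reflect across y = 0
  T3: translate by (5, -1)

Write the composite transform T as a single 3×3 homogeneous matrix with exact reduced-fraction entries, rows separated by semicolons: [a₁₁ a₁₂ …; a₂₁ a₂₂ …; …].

T = [1 0 3; 0 -1 -1; 0 0 1]

T1 = [1 0 -2; 0 1 0; 0 0 1]
T2·T1 = [1 0 -2; 0 -1 0; 0 0 1]
T3·…·T1 = [1 0 3; 0 -1 -1; 0 0 1]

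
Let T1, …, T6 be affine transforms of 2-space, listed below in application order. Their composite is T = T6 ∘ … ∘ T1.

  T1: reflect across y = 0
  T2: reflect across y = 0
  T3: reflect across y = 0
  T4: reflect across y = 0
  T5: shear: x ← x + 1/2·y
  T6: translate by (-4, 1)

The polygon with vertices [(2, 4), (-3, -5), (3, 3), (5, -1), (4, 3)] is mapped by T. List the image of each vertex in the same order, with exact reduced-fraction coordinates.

image vertices: (0, 5), (-19/2, -4), (1/2, 4), (1/2, 0), (3/2, 4)

T1 reflect across y = 0: (2, 4) → (2, -4); (-3, -5) → (-3, 5); (3, 3) → (3, -3); (5, -1) → (5, 1); (4, 3) → (4, -3)
T2 reflect across y = 0: (2, -4) → (2, 4); (-3, 5) → (-3, -5); (3, -3) → (3, 3); (5, 1) → (5, -1); (4, -3) → (4, 3)
T3 reflect across y = 0: (2, 4) → (2, -4); (-3, -5) → (-3, 5); (3, 3) → (3, -3); (5, -1) → (5, 1); (4, 3) → (4, -3)
T4 reflect across y = 0: (2, -4) → (2, 4); (-3, 5) → (-3, -5); (3, -3) → (3, 3); (5, 1) → (5, -1); (4, -3) → (4, 3)
T5 shear: x ← x + 1/2·y: (2, 4) → (4, 4); (-3, -5) → (-11/2, -5); (3, 3) → (9/2, 3); (5, -1) → (9/2, -1); (4, 3) → (11/2, 3)
T6 translate by (-4, 1): (4, 4) → (0, 5); (-11/2, -5) → (-19/2, -4); (9/2, 3) → (1/2, 4); (9/2, -1) → (1/2, 0); (11/2, 3) → (3/2, 4)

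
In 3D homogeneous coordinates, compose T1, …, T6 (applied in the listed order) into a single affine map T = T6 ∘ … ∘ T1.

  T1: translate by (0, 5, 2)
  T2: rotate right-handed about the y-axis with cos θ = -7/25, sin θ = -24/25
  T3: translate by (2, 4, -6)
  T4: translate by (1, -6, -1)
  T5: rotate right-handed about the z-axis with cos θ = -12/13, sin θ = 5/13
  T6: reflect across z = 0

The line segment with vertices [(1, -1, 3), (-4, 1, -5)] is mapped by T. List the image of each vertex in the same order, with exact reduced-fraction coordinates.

image vertices: (374/325, -172/65, 186/25), (-8, -1, 10)

T1 translate by (0, 5, 2): (1, -1, 3) → (1, 4, 5); (-4, 1, -5) → (-4, 6, -3)
T2 rotate right-handed about the y-axis with cos θ = -7/25, sin θ = -24/25: (1, 4, 5) → (-127/25, 4, -11/25); (-4, 6, -3) → (4, 6, -3)
T3 translate by (2, 4, -6): (-127/25, 4, -11/25) → (-77/25, 8, -161/25); (4, 6, -3) → (6, 10, -9)
T4 translate by (1, -6, -1): (-77/25, 8, -161/25) → (-52/25, 2, -186/25); (6, 10, -9) → (7, 4, -10)
T5 rotate right-handed about the z-axis with cos θ = -12/13, sin θ = 5/13: (-52/25, 2, -186/25) → (374/325, -172/65, -186/25); (7, 4, -10) → (-8, -1, -10)
T6 reflect across z = 0: (374/325, -172/65, -186/25) → (374/325, -172/65, 186/25); (-8, -1, -10) → (-8, -1, 10)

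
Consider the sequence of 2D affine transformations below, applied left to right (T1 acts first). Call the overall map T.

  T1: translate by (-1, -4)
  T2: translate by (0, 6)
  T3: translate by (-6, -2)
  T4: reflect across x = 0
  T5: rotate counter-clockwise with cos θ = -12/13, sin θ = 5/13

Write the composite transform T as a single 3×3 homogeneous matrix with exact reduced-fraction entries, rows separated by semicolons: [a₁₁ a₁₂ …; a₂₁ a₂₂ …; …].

T1 = [1 0 -1; 0 1 -4; 0 0 1]
T2·T1 = [1 0 -1; 0 1 2; 0 0 1]
T3·…·T1 = [1 0 -7; 0 1 0; 0 0 1]
T4·…·T1 = [-1 0 7; 0 1 0; 0 0 1]
T5·…·T1 = [12/13 -5/13 -84/13; -5/13 -12/13 35/13; 0 0 1]

T = [12/13 -5/13 -84/13; -5/13 -12/13 35/13; 0 0 1]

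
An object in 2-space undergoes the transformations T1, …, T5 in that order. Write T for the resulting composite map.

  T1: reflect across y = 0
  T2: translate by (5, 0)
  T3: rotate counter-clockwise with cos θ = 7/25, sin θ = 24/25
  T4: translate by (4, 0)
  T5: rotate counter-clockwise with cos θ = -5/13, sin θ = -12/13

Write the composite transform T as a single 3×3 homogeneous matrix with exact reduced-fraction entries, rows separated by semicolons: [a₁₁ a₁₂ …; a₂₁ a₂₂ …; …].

T = [253/325 -204/325 153/65; -204/325 -253/325 -444/65; 0 0 1]

T1 = [1 0 0; 0 -1 0; 0 0 1]
T2·T1 = [1 0 5; 0 -1 0; 0 0 1]
T3·…·T1 = [7/25 24/25 7/5; 24/25 -7/25 24/5; 0 0 1]
T4·…·T1 = [7/25 24/25 27/5; 24/25 -7/25 24/5; 0 0 1]
T5·…·T1 = [253/325 -204/325 153/65; -204/325 -253/325 -444/65; 0 0 1]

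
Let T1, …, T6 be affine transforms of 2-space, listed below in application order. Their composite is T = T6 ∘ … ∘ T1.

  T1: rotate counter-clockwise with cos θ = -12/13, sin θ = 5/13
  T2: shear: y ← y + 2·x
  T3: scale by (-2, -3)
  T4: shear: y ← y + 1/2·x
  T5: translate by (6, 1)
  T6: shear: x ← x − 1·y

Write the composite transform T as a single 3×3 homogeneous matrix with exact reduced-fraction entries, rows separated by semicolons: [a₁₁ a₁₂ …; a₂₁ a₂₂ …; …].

T1 = [-12/13 -5/13 0; 5/13 -12/13 0; 0 0 1]
T2·T1 = [-12/13 -5/13 0; -19/13 -22/13 0; 0 0 1]
T3·…·T1 = [24/13 10/13 0; 57/13 66/13 0; 0 0 1]
T4·…·T1 = [24/13 10/13 0; 69/13 71/13 0; 0 0 1]
T5·…·T1 = [24/13 10/13 6; 69/13 71/13 1; 0 0 1]
T6·…·T1 = [-45/13 -61/13 5; 69/13 71/13 1; 0 0 1]

T = [-45/13 -61/13 5; 69/13 71/13 1; 0 0 1]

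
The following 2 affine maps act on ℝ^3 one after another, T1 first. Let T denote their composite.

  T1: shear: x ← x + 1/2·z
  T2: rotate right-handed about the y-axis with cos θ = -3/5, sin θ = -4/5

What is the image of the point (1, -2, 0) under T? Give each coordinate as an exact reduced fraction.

T1 shear: x ← x + 1/2·z: (1, -2, 0) → (1, -2, 0)
T2 rotate right-handed about the y-axis with cos θ = -3/5, sin θ = -4/5: (1, -2, 0) → (-3/5, -2, 4/5)

T(p) = (-3/5, -2, 4/5)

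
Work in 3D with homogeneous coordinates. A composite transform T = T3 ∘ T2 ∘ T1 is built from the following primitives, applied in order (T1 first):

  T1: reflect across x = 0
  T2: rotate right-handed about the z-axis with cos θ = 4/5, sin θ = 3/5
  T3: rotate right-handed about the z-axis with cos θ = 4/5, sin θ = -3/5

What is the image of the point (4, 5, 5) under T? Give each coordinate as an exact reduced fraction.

T1 reflect across x = 0: (4, 5, 5) → (-4, 5, 5)
T2 rotate right-handed about the z-axis with cos θ = 4/5, sin θ = 3/5: (-4, 5, 5) → (-31/5, 8/5, 5)
T3 rotate right-handed about the z-axis with cos θ = 4/5, sin θ = -3/5: (-31/5, 8/5, 5) → (-4, 5, 5)

T(p) = (-4, 5, 5)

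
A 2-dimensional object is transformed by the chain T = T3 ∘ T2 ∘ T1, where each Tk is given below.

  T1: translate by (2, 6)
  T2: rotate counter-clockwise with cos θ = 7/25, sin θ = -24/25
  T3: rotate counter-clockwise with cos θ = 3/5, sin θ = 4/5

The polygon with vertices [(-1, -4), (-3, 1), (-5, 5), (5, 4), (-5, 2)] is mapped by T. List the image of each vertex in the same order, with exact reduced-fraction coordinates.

image vertices: (41/25, 38/25), (191/125, 863/125), (133/125, 1419/125), (1259/125, 862/125), (1/125, 1068/125)

T1 translate by (2, 6): (-1, -4) → (1, 2); (-3, 1) → (-1, 7); (-5, 5) → (-3, 11); (5, 4) → (7, 10); (-5, 2) → (-3, 8)
T2 rotate counter-clockwise with cos θ = 7/25, sin θ = -24/25: (1, 2) → (11/5, -2/5); (-1, 7) → (161/25, 73/25); (-3, 11) → (243/25, 149/25); (7, 10) → (289/25, -98/25); (-3, 8) → (171/25, 128/25)
T3 rotate counter-clockwise with cos θ = 3/5, sin θ = 4/5: (11/5, -2/5) → (41/25, 38/25); (161/25, 73/25) → (191/125, 863/125); (243/25, 149/25) → (133/125, 1419/125); (289/25, -98/25) → (1259/125, 862/125); (171/25, 128/25) → (1/125, 1068/125)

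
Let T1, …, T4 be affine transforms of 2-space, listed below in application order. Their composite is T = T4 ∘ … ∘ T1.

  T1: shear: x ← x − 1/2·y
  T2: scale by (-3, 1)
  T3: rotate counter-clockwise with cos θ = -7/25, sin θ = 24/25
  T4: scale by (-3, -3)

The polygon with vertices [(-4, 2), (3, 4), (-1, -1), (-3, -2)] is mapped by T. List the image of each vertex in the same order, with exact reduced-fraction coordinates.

image vertices: (459/25, -1038/25), (9, 12), (-81/50, -129/25), (-18/25, -474/25)

T1 shear: x ← x − 1/2·y: (-4, 2) → (-5, 2); (3, 4) → (1, 4); (-1, -1) → (-1/2, -1); (-3, -2) → (-2, -2)
T2 scale by (-3, 1): (-5, 2) → (15, 2); (1, 4) → (-3, 4); (-1/2, -1) → (3/2, -1); (-2, -2) → (6, -2)
T3 rotate counter-clockwise with cos θ = -7/25, sin θ = 24/25: (15, 2) → (-153/25, 346/25); (-3, 4) → (-3, -4); (3/2, -1) → (27/50, 43/25); (6, -2) → (6/25, 158/25)
T4 scale by (-3, -3): (-153/25, 346/25) → (459/25, -1038/25); (-3, -4) → (9, 12); (27/50, 43/25) → (-81/50, -129/25); (6/25, 158/25) → (-18/25, -474/25)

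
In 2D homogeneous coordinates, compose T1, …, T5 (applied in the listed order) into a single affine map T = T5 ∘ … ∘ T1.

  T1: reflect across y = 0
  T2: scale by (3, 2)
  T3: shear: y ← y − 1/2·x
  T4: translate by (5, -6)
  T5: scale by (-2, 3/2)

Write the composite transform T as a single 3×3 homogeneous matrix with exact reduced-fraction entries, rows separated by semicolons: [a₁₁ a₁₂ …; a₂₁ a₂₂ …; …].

T = [-6 0 -10; -9/4 -3 -9; 0 0 1]

T1 = [1 0 0; 0 -1 0; 0 0 1]
T2·T1 = [3 0 0; 0 -2 0; 0 0 1]
T3·…·T1 = [3 0 0; -3/2 -2 0; 0 0 1]
T4·…·T1 = [3 0 5; -3/2 -2 -6; 0 0 1]
T5·…·T1 = [-6 0 -10; -9/4 -3 -9; 0 0 1]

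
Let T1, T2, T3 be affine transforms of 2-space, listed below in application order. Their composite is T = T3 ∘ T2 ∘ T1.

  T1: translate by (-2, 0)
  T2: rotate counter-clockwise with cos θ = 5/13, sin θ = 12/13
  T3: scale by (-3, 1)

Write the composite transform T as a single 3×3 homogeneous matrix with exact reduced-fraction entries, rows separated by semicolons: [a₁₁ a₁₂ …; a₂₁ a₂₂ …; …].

T1 = [1 0 -2; 0 1 0; 0 0 1]
T2·T1 = [5/13 -12/13 -10/13; 12/13 5/13 -24/13; 0 0 1]
T3·…·T1 = [-15/13 36/13 30/13; 12/13 5/13 -24/13; 0 0 1]

T = [-15/13 36/13 30/13; 12/13 5/13 -24/13; 0 0 1]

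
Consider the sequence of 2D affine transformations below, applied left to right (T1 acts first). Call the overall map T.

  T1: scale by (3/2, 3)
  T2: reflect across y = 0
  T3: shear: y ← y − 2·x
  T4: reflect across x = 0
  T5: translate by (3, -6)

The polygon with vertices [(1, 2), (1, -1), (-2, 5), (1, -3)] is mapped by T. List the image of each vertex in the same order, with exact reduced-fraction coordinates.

image vertices: (3/2, -15), (3/2, -6), (6, -15), (3/2, 0)

T1 scale by (3/2, 3): (1, 2) → (3/2, 6); (1, -1) → (3/2, -3); (-2, 5) → (-3, 15); (1, -3) → (3/2, -9)
T2 reflect across y = 0: (3/2, 6) → (3/2, -6); (3/2, -3) → (3/2, 3); (-3, 15) → (-3, -15); (3/2, -9) → (3/2, 9)
T3 shear: y ← y − 2·x: (3/2, -6) → (3/2, -9); (3/2, 3) → (3/2, 0); (-3, -15) → (-3, -9); (3/2, 9) → (3/2, 6)
T4 reflect across x = 0: (3/2, -9) → (-3/2, -9); (3/2, 0) → (-3/2, 0); (-3, -9) → (3, -9); (3/2, 6) → (-3/2, 6)
T5 translate by (3, -6): (-3/2, -9) → (3/2, -15); (-3/2, 0) → (3/2, -6); (3, -9) → (6, -15); (-3/2, 6) → (3/2, 0)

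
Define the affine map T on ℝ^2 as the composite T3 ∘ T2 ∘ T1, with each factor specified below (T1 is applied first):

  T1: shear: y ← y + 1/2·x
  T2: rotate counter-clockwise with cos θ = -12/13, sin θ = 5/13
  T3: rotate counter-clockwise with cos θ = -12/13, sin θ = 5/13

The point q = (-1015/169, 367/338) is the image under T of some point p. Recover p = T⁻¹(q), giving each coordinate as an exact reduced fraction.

p = (-5, -1)

T1 = [1 0 0; 1/2 1 0; 0 0 1]
T2·T1 = [-29/26 -5/13 0; -1/13 -12/13 0; 0 0 1]
T3·…·T1 = [179/169 120/169 0; -121/338 119/169 0; 0 0 1]
det M = 1; M⁻¹ = [119/169 -120/169 0; 121/338 179/169 0; 0 0 1]
M⁻¹ · (-1015/169, 367/338)ᵀ = (-5, -1)ᵀ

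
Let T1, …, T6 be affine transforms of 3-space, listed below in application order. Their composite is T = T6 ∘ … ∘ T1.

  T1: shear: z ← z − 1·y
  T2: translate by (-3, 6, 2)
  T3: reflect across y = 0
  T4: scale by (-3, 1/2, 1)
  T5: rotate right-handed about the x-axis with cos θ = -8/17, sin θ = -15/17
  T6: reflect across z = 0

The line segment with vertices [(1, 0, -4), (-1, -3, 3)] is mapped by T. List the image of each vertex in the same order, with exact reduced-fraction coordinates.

T1 shear: z ← z − 1·y: (1, 0, -4) → (1, 0, -4); (-1, -3, 3) → (-1, -3, 6)
T2 translate by (-3, 6, 2): (1, 0, -4) → (-2, 6, -2); (-1, -3, 6) → (-4, 3, 8)
T3 reflect across y = 0: (-2, 6, -2) → (-2, -6, -2); (-4, 3, 8) → (-4, -3, 8)
T4 scale by (-3, 1/2, 1): (-2, -6, -2) → (6, -3, -2); (-4, -3, 8) → (12, -3/2, 8)
T5 rotate right-handed about the x-axis with cos θ = -8/17, sin θ = -15/17: (6, -3, -2) → (6, -6/17, 61/17); (12, -3/2, 8) → (12, 132/17, -83/34)
T6 reflect across z = 0: (6, -6/17, 61/17) → (6, -6/17, -61/17); (12, 132/17, -83/34) → (12, 132/17, 83/34)

image vertices: (6, -6/17, -61/17), (12, 132/17, 83/34)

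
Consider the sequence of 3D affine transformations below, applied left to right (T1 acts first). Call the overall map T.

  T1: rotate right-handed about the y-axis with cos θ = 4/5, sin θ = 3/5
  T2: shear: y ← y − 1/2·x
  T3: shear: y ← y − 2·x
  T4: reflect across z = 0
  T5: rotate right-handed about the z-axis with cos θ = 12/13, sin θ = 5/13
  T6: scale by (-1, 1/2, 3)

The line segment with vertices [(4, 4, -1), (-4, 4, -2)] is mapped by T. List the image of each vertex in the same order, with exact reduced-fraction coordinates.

T1 rotate right-handed about the y-axis with cos θ = 4/5, sin θ = 3/5: (4, 4, -1) → (13/5, 4, -16/5); (-4, 4, -2) → (-22/5, 4, 4/5)
T2 shear: y ← y − 1/2·x: (13/5, 4, -16/5) → (13/5, 27/10, -16/5); (-22/5, 4, 4/5) → (-22/5, 31/5, 4/5)
T3 shear: y ← y − 2·x: (13/5, 27/10, -16/5) → (13/5, -5/2, -16/5); (-22/5, 31/5, 4/5) → (-22/5, 15, 4/5)
T4 reflect across z = 0: (13/5, -5/2, -16/5) → (13/5, -5/2, 16/5); (-22/5, 15, 4/5) → (-22/5, 15, -4/5)
T5 rotate right-handed about the z-axis with cos θ = 12/13, sin θ = 5/13: (13/5, -5/2, 16/5) → (437/130, -17/13, 16/5); (-22/5, 15, -4/5) → (-639/65, 158/13, -4/5)
T6 scale by (-1, 1/2, 3): (437/130, -17/13, 16/5) → (-437/130, -17/26, 48/5); (-639/65, 158/13, -4/5) → (639/65, 79/13, -12/5)

image vertices: (-437/130, -17/26, 48/5), (639/65, 79/13, -12/5)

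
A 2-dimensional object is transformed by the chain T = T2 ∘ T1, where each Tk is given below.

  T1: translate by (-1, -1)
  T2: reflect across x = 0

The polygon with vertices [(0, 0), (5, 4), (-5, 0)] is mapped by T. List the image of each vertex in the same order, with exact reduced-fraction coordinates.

image vertices: (1, -1), (-4, 3), (6, -1)

T1 translate by (-1, -1): (0, 0) → (-1, -1); (5, 4) → (4, 3); (-5, 0) → (-6, -1)
T2 reflect across x = 0: (-1, -1) → (1, -1); (4, 3) → (-4, 3); (-6, -1) → (6, -1)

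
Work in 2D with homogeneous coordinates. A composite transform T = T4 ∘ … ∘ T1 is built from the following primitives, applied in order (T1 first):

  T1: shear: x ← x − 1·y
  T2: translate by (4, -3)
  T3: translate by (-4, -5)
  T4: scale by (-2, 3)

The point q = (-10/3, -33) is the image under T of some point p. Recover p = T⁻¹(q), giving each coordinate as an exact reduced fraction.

p = (-4/3, -3)

T1 = [1 -1 0; 0 1 0; 0 0 1]
T2·T1 = [1 -1 4; 0 1 -3; 0 0 1]
T3·…·T1 = [1 -1 0; 0 1 -8; 0 0 1]
T4·…·T1 = [-2 2 0; 0 3 -24; 0 0 1]
det M = -6; M⁻¹ = [-1/2 1/3 8; 0 1/3 8; 0 0 1]
M⁻¹ · (-10/3, -33)ᵀ = (-4/3, -3)ᵀ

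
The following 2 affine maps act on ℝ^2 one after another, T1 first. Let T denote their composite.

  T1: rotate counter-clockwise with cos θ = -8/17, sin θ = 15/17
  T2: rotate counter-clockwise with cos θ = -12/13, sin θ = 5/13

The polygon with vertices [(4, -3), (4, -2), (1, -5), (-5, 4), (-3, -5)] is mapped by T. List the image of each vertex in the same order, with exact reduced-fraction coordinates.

image vertices: (-576/221, -943/221), (-356/221, -922/221), (-83/17, -25/17), (775/221, 1184/221), (-1163/221, 555/221)

T1 rotate counter-clockwise with cos θ = -8/17, sin θ = 15/17: (4, -3) → (13/17, 84/17); (4, -2) → (-2/17, 76/17); (1, -5) → (67/17, 55/17); (-5, 4) → (-20/17, -107/17); (-3, -5) → (99/17, -5/17)
T2 rotate counter-clockwise with cos θ = -12/13, sin θ = 5/13: (13/17, 84/17) → (-576/221, -943/221); (-2/17, 76/17) → (-356/221, -922/221); (67/17, 55/17) → (-83/17, -25/17); (-20/17, -107/17) → (775/221, 1184/221); (99/17, -5/17) → (-1163/221, 555/221)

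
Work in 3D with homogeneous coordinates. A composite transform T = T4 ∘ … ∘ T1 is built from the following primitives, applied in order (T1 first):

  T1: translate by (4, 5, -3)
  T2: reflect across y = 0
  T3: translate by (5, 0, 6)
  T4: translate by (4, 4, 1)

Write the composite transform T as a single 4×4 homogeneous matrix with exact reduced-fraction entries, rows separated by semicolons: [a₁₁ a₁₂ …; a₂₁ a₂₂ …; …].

T1 = [1 0 0 4; 0 1 0 5; 0 0 1 -3; 0 0 0 1]
T2·T1 = [1 0 0 4; 0 -1 0 -5; 0 0 1 -3; 0 0 0 1]
T3·…·T1 = [1 0 0 9; 0 -1 0 -5; 0 0 1 3; 0 0 0 1]
T4·…·T1 = [1 0 0 13; 0 -1 0 -1; 0 0 1 4; 0 0 0 1]

T = [1 0 0 13; 0 -1 0 -1; 0 0 1 4; 0 0 0 1]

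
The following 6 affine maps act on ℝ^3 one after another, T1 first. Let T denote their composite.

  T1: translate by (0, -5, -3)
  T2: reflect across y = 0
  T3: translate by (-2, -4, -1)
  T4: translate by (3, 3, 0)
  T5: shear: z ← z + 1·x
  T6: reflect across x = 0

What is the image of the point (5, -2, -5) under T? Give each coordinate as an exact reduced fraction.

T(p) = (-6, 6, -3)

T1 translate by (0, -5, -3): (5, -2, -5) → (5, -7, -8)
T2 reflect across y = 0: (5, -7, -8) → (5, 7, -8)
T3 translate by (-2, -4, -1): (5, 7, -8) → (3, 3, -9)
T4 translate by (3, 3, 0): (3, 3, -9) → (6, 6, -9)
T5 shear: z ← z + 1·x: (6, 6, -9) → (6, 6, -3)
T6 reflect across x = 0: (6, 6, -3) → (-6, 6, -3)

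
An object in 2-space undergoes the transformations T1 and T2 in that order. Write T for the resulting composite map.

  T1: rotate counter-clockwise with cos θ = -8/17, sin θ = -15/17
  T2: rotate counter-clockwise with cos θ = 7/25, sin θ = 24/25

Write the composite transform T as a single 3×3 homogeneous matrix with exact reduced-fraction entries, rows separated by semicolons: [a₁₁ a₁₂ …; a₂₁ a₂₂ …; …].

T1 = [-8/17 15/17 0; -15/17 -8/17 0; 0 0 1]
T2·T1 = [304/425 297/425 0; -297/425 304/425 0; 0 0 1]

T = [304/425 297/425 0; -297/425 304/425 0; 0 0 1]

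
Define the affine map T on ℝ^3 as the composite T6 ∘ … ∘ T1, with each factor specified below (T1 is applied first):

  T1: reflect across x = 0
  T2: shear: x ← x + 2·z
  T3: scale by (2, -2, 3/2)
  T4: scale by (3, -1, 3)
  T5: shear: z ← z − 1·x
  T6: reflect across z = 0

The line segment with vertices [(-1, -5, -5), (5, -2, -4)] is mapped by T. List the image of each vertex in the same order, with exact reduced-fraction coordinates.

image vertices: (-54, -10, -63/2), (-78, -4, -60)

T1 reflect across x = 0: (-1, -5, -5) → (1, -5, -5); (5, -2, -4) → (-5, -2, -4)
T2 shear: x ← x + 2·z: (1, -5, -5) → (-9, -5, -5); (-5, -2, -4) → (-13, -2, -4)
T3 scale by (2, -2, 3/2): (-9, -5, -5) → (-18, 10, -15/2); (-13, -2, -4) → (-26, 4, -6)
T4 scale by (3, -1, 3): (-18, 10, -15/2) → (-54, -10, -45/2); (-26, 4, -6) → (-78, -4, -18)
T5 shear: z ← z − 1·x: (-54, -10, -45/2) → (-54, -10, 63/2); (-78, -4, -18) → (-78, -4, 60)
T6 reflect across z = 0: (-54, -10, 63/2) → (-54, -10, -63/2); (-78, -4, 60) → (-78, -4, -60)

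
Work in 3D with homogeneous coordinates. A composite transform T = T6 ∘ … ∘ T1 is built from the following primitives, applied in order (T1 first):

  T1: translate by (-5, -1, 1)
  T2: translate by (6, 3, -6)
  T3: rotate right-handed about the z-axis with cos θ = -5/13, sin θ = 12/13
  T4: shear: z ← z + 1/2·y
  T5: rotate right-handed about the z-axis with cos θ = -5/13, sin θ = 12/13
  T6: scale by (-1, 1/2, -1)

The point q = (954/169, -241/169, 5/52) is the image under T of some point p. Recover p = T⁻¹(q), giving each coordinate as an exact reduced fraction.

T1 = [1 0 0 -5; 0 1 0 -1; 0 0 1 1; 0 0 0 1]
T2·T1 = [1 0 0 1; 0 1 0 2; 0 0 1 -5; 0 0 0 1]
T3·…·T1 = [-5/13 -12/13 0 -29/13; 12/13 -5/13 0 2/13; 0 0 1 -5; 0 0 0 1]
T4·…·T1 = [-5/13 -12/13 0 -29/13; 12/13 -5/13 0 2/13; 6/13 -5/26 1 -64/13; 0 0 0 1]
T5·…·T1 = [-119/169 120/169 0 121/169; -120/169 -119/169 0 -358/169; 6/13 -5/26 1 -64/13; 0 0 0 1]
T6·…·T1 = [119/169 -120/169 0 -121/169; -60/169 -119/338 0 -179/169; -6/13 5/26 -1 64/13; 0 0 0 1]
det M = 1/2; M⁻¹ = [119/169 -240/169 0 -1; -120/169 -238/169 0 -2; -6/13 5/13 -1 5; 0 0 0 1]
M⁻¹ · (954/169, -241/169, 5/52)ᵀ = (5, -4, 7/4)ᵀ

p = (5, -4, 7/4)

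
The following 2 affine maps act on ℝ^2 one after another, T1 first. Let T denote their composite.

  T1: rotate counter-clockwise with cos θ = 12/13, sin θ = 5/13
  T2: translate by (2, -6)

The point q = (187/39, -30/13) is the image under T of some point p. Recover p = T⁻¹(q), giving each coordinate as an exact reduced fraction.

p = (4, 7/3)

T1 = [12/13 -5/13 0; 5/13 12/13 0; 0 0 1]
T2·T1 = [12/13 -5/13 2; 5/13 12/13 -6; 0 0 1]
det M = 1; M⁻¹ = [12/13 5/13 6/13; -5/13 12/13 82/13; 0 0 1]
M⁻¹ · (187/39, -30/13)ᵀ = (4, 7/3)ᵀ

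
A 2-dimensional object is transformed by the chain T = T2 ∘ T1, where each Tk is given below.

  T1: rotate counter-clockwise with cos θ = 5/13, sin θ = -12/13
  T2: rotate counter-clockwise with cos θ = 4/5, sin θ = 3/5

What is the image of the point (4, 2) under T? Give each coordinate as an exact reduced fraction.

T1 rotate counter-clockwise with cos θ = 5/13, sin θ = -12/13: (4, 2) → (44/13, -38/13)
T2 rotate counter-clockwise with cos θ = 4/5, sin θ = 3/5: (44/13, -38/13) → (58/13, -4/13)

T(p) = (58/13, -4/13)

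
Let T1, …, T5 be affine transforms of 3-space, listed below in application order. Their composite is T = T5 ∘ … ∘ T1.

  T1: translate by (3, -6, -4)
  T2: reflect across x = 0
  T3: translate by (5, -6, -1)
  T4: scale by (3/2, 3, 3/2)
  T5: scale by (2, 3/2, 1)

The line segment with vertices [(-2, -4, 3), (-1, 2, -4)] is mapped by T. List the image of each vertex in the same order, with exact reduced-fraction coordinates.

image vertices: (12, -72, -3), (9, -45, -27/2)

T1 translate by (3, -6, -4): (-2, -4, 3) → (1, -10, -1); (-1, 2, -4) → (2, -4, -8)
T2 reflect across x = 0: (1, -10, -1) → (-1, -10, -1); (2, -4, -8) → (-2, -4, -8)
T3 translate by (5, -6, -1): (-1, -10, -1) → (4, -16, -2); (-2, -4, -8) → (3, -10, -9)
T4 scale by (3/2, 3, 3/2): (4, -16, -2) → (6, -48, -3); (3, -10, -9) → (9/2, -30, -27/2)
T5 scale by (2, 3/2, 1): (6, -48, -3) → (12, -72, -3); (9/2, -30, -27/2) → (9, -45, -27/2)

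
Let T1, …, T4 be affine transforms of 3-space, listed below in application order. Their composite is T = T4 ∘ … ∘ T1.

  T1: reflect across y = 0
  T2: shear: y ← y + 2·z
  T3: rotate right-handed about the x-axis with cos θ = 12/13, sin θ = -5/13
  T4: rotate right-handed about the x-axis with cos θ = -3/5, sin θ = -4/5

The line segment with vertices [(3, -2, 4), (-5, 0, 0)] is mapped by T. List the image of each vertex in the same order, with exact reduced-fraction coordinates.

T1 reflect across y = 0: (3, -2, 4) → (3, 2, 4); (-5, 0, 0) → (-5, 0, 0)
T2 shear: y ← y + 2·z: (3, 2, 4) → (3, 10, 4); (-5, 0, 0) → (-5, 0, 0)
T3 rotate right-handed about the x-axis with cos θ = 12/13, sin θ = -5/13: (3, 10, 4) → (3, 140/13, -2/13); (-5, 0, 0) → (-5, 0, 0)
T4 rotate right-handed about the x-axis with cos θ = -3/5, sin θ = -4/5: (3, 140/13, -2/13) → (3, -428/65, -554/65); (-5, 0, 0) → (-5, 0, 0)

image vertices: (3, -428/65, -554/65), (-5, 0, 0)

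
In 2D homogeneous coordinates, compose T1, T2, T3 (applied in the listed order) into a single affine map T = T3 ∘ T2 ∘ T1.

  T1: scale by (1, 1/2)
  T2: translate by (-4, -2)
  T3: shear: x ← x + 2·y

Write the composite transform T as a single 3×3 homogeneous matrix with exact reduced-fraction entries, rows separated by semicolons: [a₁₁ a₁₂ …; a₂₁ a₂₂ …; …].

T = [1 1 -8; 0 1/2 -2; 0 0 1]

T1 = [1 0 0; 0 1/2 0; 0 0 1]
T2·T1 = [1 0 -4; 0 1/2 -2; 0 0 1]
T3·…·T1 = [1 1 -8; 0 1/2 -2; 0 0 1]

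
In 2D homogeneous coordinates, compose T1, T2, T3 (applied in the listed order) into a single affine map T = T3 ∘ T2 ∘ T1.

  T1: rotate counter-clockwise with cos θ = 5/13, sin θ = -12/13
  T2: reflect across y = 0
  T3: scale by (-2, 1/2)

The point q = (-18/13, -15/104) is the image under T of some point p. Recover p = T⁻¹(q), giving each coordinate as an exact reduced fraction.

T1 = [5/13 12/13 0; -12/13 5/13 0; 0 0 1]
T2·T1 = [5/13 12/13 0; 12/13 -5/13 0; 0 0 1]
T3·…·T1 = [-10/13 -24/13 0; 6/13 -5/26 0; 0 0 1]
det M = 1; M⁻¹ = [-5/26 24/13 0; -6/13 -10/13 0; 0 0 1]
M⁻¹ · (-18/13, -15/104)ᵀ = (0, 3/4)ᵀ

p = (0, 3/4)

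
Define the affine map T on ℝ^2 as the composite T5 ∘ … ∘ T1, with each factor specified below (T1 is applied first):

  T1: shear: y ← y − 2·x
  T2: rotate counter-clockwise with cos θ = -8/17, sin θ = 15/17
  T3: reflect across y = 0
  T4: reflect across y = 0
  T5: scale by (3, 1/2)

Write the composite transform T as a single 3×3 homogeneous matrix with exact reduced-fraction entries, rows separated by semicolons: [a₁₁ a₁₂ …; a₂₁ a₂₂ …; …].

T1 = [1 0 0; -2 1 0; 0 0 1]
T2·T1 = [22/17 -15/17 0; 31/17 -8/17 0; 0 0 1]
T3·…·T1 = [22/17 -15/17 0; -31/17 8/17 0; 0 0 1]
T4·…·T1 = [22/17 -15/17 0; 31/17 -8/17 0; 0 0 1]
T5·…·T1 = [66/17 -45/17 0; 31/34 -4/17 0; 0 0 1]

T = [66/17 -45/17 0; 31/34 -4/17 0; 0 0 1]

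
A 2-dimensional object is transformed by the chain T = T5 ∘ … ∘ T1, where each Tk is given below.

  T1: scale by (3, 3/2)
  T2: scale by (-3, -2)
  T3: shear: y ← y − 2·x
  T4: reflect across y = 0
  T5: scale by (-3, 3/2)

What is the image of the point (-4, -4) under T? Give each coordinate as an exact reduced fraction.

T1 scale by (3, 3/2): (-4, -4) → (-12, -6)
T2 scale by (-3, -2): (-12, -6) → (36, 12)
T3 shear: y ← y − 2·x: (36, 12) → (36, -60)
T4 reflect across y = 0: (36, -60) → (36, 60)
T5 scale by (-3, 3/2): (36, 60) → (-108, 90)

T(p) = (-108, 90)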